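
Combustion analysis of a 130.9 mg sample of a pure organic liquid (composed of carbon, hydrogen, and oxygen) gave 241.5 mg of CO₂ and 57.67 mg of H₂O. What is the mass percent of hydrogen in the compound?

mol C = 0.2415 g CO₂ ÷ 44.009 g/mol = 0.0054875 mol
mol H = 2 × 0.05767 g H₂O ÷ 18.015 g/mol = 0.0064024 mol
mass O = 0.1309 − (0.065911 + 0.0064537) = 0.058536 g → mol O = 0.058536 ÷ 15.999 = 0.0036587 mol
mass % H = 0.0064537 g ÷ 0.1309 g × 100%

4.93%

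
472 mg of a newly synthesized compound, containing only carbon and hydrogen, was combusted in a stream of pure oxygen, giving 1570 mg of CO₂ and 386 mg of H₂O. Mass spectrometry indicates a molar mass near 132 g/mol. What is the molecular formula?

mol C = 1.57 g CO₂ ÷ 44.009 g/mol = 0.03567 mol
mol H = 2 × 0.386 g H₂O ÷ 18.015 g/mol = 0.04285 mol
Divide by the smallest (0.03567 mol): C 1.000, H 1.201
Multiplying each by 5 gives whole numbers: C 5.00, H 6.01
Empirical formula: C5H6
Empirical-formula mass = 66.10 g/mol; 132 ÷ 66.10 ≈ 2, so the molecular formula is C10H12.

C10H12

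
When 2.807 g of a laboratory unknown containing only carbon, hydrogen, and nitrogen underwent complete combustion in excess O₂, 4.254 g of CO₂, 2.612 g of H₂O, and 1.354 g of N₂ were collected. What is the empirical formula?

mol C = 4.254 g CO₂ ÷ 44.009 g/mol = 0.096662 mol
mol H = 2 × 2.612 g H₂O ÷ 18.015 g/mol = 0.28998 mol
mol N = 2 × 1.354 g N₂ ÷ 28.014 g/mol = 0.096666 mol
Divide by the smallest (0.096662 mol): C 1.000, H 3.000, N 1.000

CH3N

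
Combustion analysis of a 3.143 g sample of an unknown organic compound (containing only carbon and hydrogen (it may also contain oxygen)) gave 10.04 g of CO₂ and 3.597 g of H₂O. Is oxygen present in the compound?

no

mol C = 10.04 g CO₂ ÷ 44.009 g/mol = 0.22814 mol
mol H = 2 × 3.597 g H₂O ÷ 18.015 g/mol = 0.39933 mol
C and H together account for 3.1427 g — essentially the entire 3.143 g sample — so the compound contains no oxygen.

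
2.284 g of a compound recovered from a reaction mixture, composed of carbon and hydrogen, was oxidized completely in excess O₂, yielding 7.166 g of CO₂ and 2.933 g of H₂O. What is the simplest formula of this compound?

mol C = 7.166 g CO₂ ÷ 44.009 g/mol = 0.16283 mol
mol H = 2 × 2.933 g H₂O ÷ 18.015 g/mol = 0.32562 mol
Divide by the smallest (0.16283 mol): C 1.000, H 2.000

CH2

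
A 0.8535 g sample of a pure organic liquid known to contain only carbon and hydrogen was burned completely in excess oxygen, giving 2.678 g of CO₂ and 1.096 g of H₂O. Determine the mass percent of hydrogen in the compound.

mol C = 2.678 g CO₂ ÷ 44.009 g/mol = 0.060851 mol
mol H = 2 × 1.096 g H₂O ÷ 18.015 g/mol = 0.12168 mol
mass % H = 0.12265 g ÷ 0.8535 g × 100%

14.37%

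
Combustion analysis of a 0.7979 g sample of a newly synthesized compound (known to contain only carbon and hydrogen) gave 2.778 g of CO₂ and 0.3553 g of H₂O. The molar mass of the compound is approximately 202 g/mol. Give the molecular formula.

C16H10

mol C = 2.778 g CO₂ ÷ 44.009 g/mol = 0.063123 mol
mol H = 2 × 0.3553 g H₂O ÷ 18.015 g/mol = 0.039445 mol
Divide by the smallest (0.039445 mol): C 1.600, H 1.000
Multiplying each by 5 gives whole numbers: C 8.00, H 5.00
Empirical formula: C8H5
Empirical-formula mass = 101.13 g/mol; 202 ÷ 101.13 ≈ 2, so the molecular formula is C16H10.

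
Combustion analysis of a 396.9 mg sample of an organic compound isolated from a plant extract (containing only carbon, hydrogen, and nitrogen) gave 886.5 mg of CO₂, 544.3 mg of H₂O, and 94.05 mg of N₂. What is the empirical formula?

mol C = 0.8865 g CO₂ ÷ 44.009 g/mol = 0.020144 mol
mol H = 2 × 0.5443 g H₂O ÷ 18.015 g/mol = 0.060427 mol
mol N = 2 × 0.09405 g N₂ ÷ 28.014 g/mol = 0.0067145 mol
Divide by the smallest (0.0067145 mol): C 3.000, H 9.000, N 1.000

C3H9N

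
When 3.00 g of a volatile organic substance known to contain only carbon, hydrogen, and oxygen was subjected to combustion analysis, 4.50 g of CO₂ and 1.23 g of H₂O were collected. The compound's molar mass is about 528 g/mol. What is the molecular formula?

C18H24O18

mol C = 4.50 g CO₂ ÷ 44.009 g/mol = 0.1023 mol
mol H = 2 × 1.23 g H₂O ÷ 18.015 g/mol = 0.1366 mol
mass O = 3.00 − (1.228 + 0.1376) = 1.634 g → mol O = 1.634 ÷ 15.999 = 0.1021 mol
Divide by the smallest (0.1021 mol): C 1.001, H 1.337, O 1.000
Multiplying each by 3 gives whole numbers: C 3.00, H 4.01, O 3.00
Empirical formula: C3H4O3
Empirical-formula mass = 88.06 g/mol; 528 ÷ 88.06 ≈ 6, so the molecular formula is C18H24O18.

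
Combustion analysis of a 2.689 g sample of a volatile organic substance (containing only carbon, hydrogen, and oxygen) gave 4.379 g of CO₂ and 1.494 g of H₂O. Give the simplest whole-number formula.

C6H10O5

mol C = 4.379 g CO₂ ÷ 44.009 g/mol = 0.099502 mol
mol H = 2 × 1.494 g H₂O ÷ 18.015 g/mol = 0.16586 mol
mass O = 2.689 − (1.1951 + 0.16719) = 1.3267 g → mol O = 1.3267 ÷ 15.999 = 0.082923 mol
Divide by the smallest (0.082923 mol): C 1.200, H 2.000, O 1.000
Multiplying each by 5 gives whole numbers: C 6.00, H 10.00, O 5.00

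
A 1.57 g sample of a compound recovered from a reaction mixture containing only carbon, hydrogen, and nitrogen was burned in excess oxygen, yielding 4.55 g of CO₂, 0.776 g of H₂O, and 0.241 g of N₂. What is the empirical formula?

mol C = 4.55 g CO₂ ÷ 44.009 g/mol = 0.1034 mol
mol H = 2 × 0.776 g H₂O ÷ 18.015 g/mol = 0.08615 mol
mol N = 2 × 0.241 g N₂ ÷ 28.014 g/mol = 0.01721 mol
Divide by the smallest (0.01721 mol): C 6.009, H 5.007, N 1.000

C6H5N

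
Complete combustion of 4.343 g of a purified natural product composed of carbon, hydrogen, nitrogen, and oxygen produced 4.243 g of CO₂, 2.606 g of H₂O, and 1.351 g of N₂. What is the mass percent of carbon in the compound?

26.66%

mol C = 4.243 g CO₂ ÷ 44.009 g/mol = 0.096412 mol
mol H = 2 × 2.606 g H₂O ÷ 18.015 g/mol = 0.28931 mol
mol N = 2 × 1.351 g N₂ ÷ 28.014 g/mol = 0.096452 mol
mass O = 4.343 − (1.1580 + 0.29163 + 1.3510) = 1.5424 g → mol O = 1.5424 ÷ 15.999 = 0.096404 mol
mass % C = 1.1580 g ÷ 4.343 g × 100%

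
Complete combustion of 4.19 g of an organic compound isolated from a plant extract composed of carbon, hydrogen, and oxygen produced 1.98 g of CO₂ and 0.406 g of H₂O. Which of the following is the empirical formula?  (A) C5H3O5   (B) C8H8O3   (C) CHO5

mol C = 1.98 g CO₂ ÷ 44.009 g/mol = 0.04499 mol
mol H = 2 × 0.406 g H₂O ÷ 18.015 g/mol = 0.04507 mol
mass O = 4.19 − (0.5404 + 0.04543) = 3.604 g → mol O = 3.604 ÷ 15.999 = 0.2253 mol
Divide by the smallest (0.04499 mol): C 1.000, H 1.002, O 5.007

(C) CHO5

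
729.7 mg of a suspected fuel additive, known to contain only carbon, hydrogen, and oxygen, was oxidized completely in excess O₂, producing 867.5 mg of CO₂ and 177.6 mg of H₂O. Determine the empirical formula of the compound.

C2H2O3

mol C = 0.8675 g CO₂ ÷ 44.009 g/mol = 0.019712 mol
mol H = 2 × 0.1776 g H₂O ÷ 18.015 g/mol = 0.019717 mol
mass O = 0.7297 − (0.23676 + 0.019875) = 0.47307 g → mol O = 0.47307 ÷ 15.999 = 0.029568 mol
Divide by the smallest (0.019712 mol): C 1.000, H 1.000, O 1.500
Multiplying each by 2 gives whole numbers: C 2.00, H 2.00, O 3.00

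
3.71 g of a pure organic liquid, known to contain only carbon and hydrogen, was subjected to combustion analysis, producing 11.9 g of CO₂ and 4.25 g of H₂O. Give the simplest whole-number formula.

C4H7

mol C = 11.9 g CO₂ ÷ 44.009 g/mol = 0.2704 mol
mol H = 2 × 4.25 g H₂O ÷ 18.015 g/mol = 0.4718 mol
Divide by the smallest (0.2704 mol): C 1.000, H 1.745
Multiplying each by 4 gives whole numbers: C 4.00, H 6.98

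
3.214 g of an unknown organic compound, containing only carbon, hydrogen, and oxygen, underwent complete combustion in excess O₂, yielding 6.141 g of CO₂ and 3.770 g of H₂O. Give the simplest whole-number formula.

C2H6O

mol C = 6.141 g CO₂ ÷ 44.009 g/mol = 0.13954 mol
mol H = 2 × 3.770 g H₂O ÷ 18.015 g/mol = 0.41854 mol
mass O = 3.214 − (1.6760 + 0.42189) = 1.1161 g → mol O = 1.1161 ÷ 15.999 = 0.069761 mol
Divide by the smallest (0.069761 mol): C 2.000, H 6.000, O 1.000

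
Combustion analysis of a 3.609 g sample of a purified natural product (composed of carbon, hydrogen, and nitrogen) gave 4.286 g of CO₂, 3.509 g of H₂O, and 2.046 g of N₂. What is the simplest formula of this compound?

mol C = 4.286 g CO₂ ÷ 44.009 g/mol = 0.097389 mol
mol H = 2 × 3.509 g H₂O ÷ 18.015 g/mol = 0.38956 mol
mol N = 2 × 2.046 g N₂ ÷ 28.014 g/mol = 0.14607 mol
Divide by the smallest (0.097389 mol): C 1.000, H 4.000, N 1.500
Multiplying each by 2 gives whole numbers: C 2.00, H 8.00, N 3.00

C2H8N3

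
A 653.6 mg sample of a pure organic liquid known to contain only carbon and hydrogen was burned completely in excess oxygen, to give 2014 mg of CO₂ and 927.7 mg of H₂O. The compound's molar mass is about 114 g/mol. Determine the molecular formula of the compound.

C8H18

mol C = 2.014 g CO₂ ÷ 44.009 g/mol = 0.045763 mol
mol H = 2 × 0.9277 g H₂O ÷ 18.015 g/mol = 0.10299 mol
Divide by the smallest (0.045763 mol): C 1.000, H 2.251
Multiplying each by 4 gives whole numbers: C 4.00, H 9.00
Empirical formula: C4H9
Empirical-formula mass = 57.12 g/mol; 114 ÷ 57.12 ≈ 2, so the molecular formula is C8H18.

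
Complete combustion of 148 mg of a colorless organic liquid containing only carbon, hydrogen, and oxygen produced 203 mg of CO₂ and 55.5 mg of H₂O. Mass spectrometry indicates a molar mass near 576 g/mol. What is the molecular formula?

C18H24O21

mol C = 0.203 g CO₂ ÷ 44.009 g/mol = 0.004613 mol
mol H = 2 × 0.0555 g H₂O ÷ 18.015 g/mol = 0.006162 mol
mass O = 0.148 − (0.05540 + 0.006211) = 0.08639 g → mol O = 0.08639 ÷ 15.999 = 0.005399 mol
Divide by the smallest (0.004613 mol): C 1.000, H 1.336, O 1.171
Multiplying each by 6 gives whole numbers: C 6.00, H 8.01, O 7.02
Empirical formula: C6H8O7
Empirical-formula mass = 192.12 g/mol; 576 ÷ 192.12 ≈ 3, so the molecular formula is C18H24O21.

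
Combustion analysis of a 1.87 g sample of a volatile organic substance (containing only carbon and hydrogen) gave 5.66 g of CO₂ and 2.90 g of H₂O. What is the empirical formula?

mol C = 5.66 g CO₂ ÷ 44.009 g/mol = 0.1286 mol
mol H = 2 × 2.90 g H₂O ÷ 18.015 g/mol = 0.3220 mol
Divide by the smallest (0.1286 mol): C 1.000, H 2.503
Multiplying each by 2 gives whole numbers: C 2.00, H 5.01

C2H5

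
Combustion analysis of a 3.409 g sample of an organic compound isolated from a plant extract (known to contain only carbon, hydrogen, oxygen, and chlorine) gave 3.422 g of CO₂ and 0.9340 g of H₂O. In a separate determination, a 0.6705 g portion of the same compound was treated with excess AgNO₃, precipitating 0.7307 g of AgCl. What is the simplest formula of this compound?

C6H8Cl2O7

mol C = 3.422 g CO₂ ÷ 44.009 g/mol = 0.077757 mol
mol H = 2 × 0.9340 g H₂O ÷ 18.015 g/mol = 0.10369 mol
From the AgCl data: mol Cl per gram of compound = (0.7307 ÷ 143.318) ÷ 0.6705 = 0.0076040 mol/g, so in the 3.409 g combustion sample mol Cl = 0.025922 mol
mass O = 3.409 − (0.93394 + 0.10452 + 0.91893) = 1.4516 g → mol O = 1.4516 ÷ 15.999 = 0.090731 mol
Divide by the smallest (0.025922 mol): C 3.000, H 4.000, Cl 1.000, O 3.500
Multiplying each by 2 gives whole numbers: C 6.00, H 8.00, Cl 2.00, O 7.00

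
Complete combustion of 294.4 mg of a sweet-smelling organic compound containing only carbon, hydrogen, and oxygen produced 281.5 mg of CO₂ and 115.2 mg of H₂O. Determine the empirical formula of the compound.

CH2O2

mol C = 0.2815 g CO₂ ÷ 44.009 g/mol = 0.0063964 mol
mol H = 2 × 0.1152 g H₂O ÷ 18.015 g/mol = 0.012789 mol
mass O = 0.2944 − (0.076827 + 0.012892) = 0.20468 g → mol O = 0.20468 ÷ 15.999 = 0.012793 mol
Divide by the smallest (0.0063964 mol): C 1.000, H 1.999, O 2.000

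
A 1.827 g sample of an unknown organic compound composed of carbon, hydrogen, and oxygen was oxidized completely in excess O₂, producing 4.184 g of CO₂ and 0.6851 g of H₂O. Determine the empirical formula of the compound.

mol C = 4.184 g CO₂ ÷ 44.009 g/mol = 0.095071 mol
mol H = 2 × 0.6851 g H₂O ÷ 18.015 g/mol = 0.076059 mol
mass O = 1.827 − (1.1419 + 0.076667) = 0.60843 g → mol O = 0.60843 ÷ 15.999 = 0.038029 mol
Divide by the smallest (0.038029 mol): C 2.500, H 2.000, O 1.000
Multiplying each by 2 gives whole numbers: C 5.00, H 4.00, O 2.00

C5H4O2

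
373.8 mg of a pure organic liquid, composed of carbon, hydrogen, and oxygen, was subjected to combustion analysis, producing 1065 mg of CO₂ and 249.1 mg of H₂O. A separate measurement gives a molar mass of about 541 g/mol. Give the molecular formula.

C35H40O5

mol C = 1.065 g CO₂ ÷ 44.009 g/mol = 0.024200 mol
mol H = 2 × 0.2491 g H₂O ÷ 18.015 g/mol = 0.027655 mol
mass O = 0.3738 − (0.29066 + 0.027876) = 0.055263 g → mol O = 0.055263 ÷ 15.999 = 0.0034541 mol
Divide by the smallest (0.0034541 mol): C 7.006, H 8.006, O 1.000
Empirical formula: C7H8O
Empirical-formula mass = 108.14 g/mol; 541 ÷ 108.14 ≈ 5, so the molecular formula is C35H40O5.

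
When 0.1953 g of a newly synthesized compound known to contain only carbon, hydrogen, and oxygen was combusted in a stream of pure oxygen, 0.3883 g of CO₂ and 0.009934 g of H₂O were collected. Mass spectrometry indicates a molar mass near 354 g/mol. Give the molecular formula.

mol C = 0.3883 g CO₂ ÷ 44.009 g/mol = 0.0088232 mol
mol H = 2 × 0.009934 g H₂O ÷ 18.015 g/mol = 0.0011029 mol
mass O = 0.1953 − (0.10598 + 0.0011117) = 0.088213 g → mol O = 0.088213 ÷ 15.999 = 0.0055137 mol
Divide by the smallest (0.0011029 mol): C 8.000, H 1.000, O 4.999
Empirical formula: C8HO5
Empirical-formula mass = 177.09 g/mol; 354 ÷ 177.09 ≈ 2, so the molecular formula is C16H2O10.

C16H2O10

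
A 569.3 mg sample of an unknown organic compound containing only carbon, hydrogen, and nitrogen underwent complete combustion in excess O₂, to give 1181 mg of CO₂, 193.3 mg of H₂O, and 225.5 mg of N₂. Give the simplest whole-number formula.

C5H4N3

mol C = 1.181 g CO₂ ÷ 44.009 g/mol = 0.026835 mol
mol H = 2 × 0.1933 g H₂O ÷ 18.015 g/mol = 0.021460 mol
mol N = 2 × 0.2255 g N₂ ÷ 28.014 g/mol = 0.016099 mol
Divide by the smallest (0.016099 mol): C 1.667, H 1.333, N 1.000
Multiplying each by 3 gives whole numbers: C 5.00, H 4.00, N 3.00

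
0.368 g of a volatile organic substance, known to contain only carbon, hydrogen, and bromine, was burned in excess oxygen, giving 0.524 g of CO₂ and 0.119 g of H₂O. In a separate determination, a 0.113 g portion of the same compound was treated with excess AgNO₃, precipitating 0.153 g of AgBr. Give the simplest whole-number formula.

C9H10Br2

mol C = 0.524 g CO₂ ÷ 44.009 g/mol = 0.01191 mol
mol H = 2 × 0.119 g H₂O ÷ 18.015 g/mol = 0.01321 mol
From the AgBr data: mol Br per gram of compound = (0.153 ÷ 187.772) ÷ 0.113 = 0.007211 mol/g, so in the 0.368 g combustion sample mol Br = 0.002654 mol
Divide by the smallest (0.002654 mol): C 4.487, H 4.979, Br 1.000
Multiplying each by 2 gives whole numbers: C 8.97, H 9.96, Br 2.00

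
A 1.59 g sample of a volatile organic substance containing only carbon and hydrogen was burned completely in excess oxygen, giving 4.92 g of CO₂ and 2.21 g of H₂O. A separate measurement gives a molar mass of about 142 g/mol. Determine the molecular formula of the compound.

mol C = 4.92 g CO₂ ÷ 44.009 g/mol = 0.1118 mol
mol H = 2 × 2.21 g H₂O ÷ 18.015 g/mol = 0.2454 mol
Divide by the smallest (0.1118 mol): C 1.000, H 2.195
Multiplying each by 5 gives whole numbers: C 5.00, H 10.97
Empirical formula: C5H11
Empirical-formula mass = 71.14 g/mol; 142 ÷ 71.14 ≈ 2, so the molecular formula is C10H22.

C10H22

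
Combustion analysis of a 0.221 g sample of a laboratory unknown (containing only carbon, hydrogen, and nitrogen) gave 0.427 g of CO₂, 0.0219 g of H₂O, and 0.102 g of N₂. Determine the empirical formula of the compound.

mol C = 0.427 g CO₂ ÷ 44.009 g/mol = 0.009703 mol
mol H = 2 × 0.0219 g H₂O ÷ 18.015 g/mol = 0.002431 mol
mol N = 2 × 0.102 g N₂ ÷ 28.014 g/mol = 0.007282 mol
Divide by the smallest (0.002431 mol): C 3.991, H 1.000, N 2.995

C4HN3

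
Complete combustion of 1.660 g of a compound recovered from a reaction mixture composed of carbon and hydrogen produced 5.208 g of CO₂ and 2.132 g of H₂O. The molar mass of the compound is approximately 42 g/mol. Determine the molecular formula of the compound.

C3H6

mol C = 5.208 g CO₂ ÷ 44.009 g/mol = 0.11834 mol
mol H = 2 × 2.132 g H₂O ÷ 18.015 g/mol = 0.23669 mol
Divide by the smallest (0.11834 mol): C 1.000, H 2.000
Empirical formula: CH2
Empirical-formula mass = 14.03 g/mol; 42 ÷ 14.03 ≈ 3, so the molecular formula is C3H6.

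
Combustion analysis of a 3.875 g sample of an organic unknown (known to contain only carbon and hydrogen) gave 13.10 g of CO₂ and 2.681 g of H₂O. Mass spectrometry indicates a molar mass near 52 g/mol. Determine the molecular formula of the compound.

C4H4

mol C = 13.10 g CO₂ ÷ 44.009 g/mol = 0.29767 mol
mol H = 2 × 2.681 g H₂O ÷ 18.015 g/mol = 0.29764 mol
Divide by the smallest (0.29764 mol): C 1.000, H 1.000
Empirical formula: CH
Empirical-formula mass = 13.02 g/mol; 52 ÷ 13.02 ≈ 4, so the molecular formula is C4H4.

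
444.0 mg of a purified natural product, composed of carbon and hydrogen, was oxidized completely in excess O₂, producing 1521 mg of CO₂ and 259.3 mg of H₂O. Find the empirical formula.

mol C = 1.521 g CO₂ ÷ 44.009 g/mol = 0.034561 mol
mol H = 2 × 0.2593 g H₂O ÷ 18.015 g/mol = 0.028787 mol
Divide by the smallest (0.028787 mol): C 1.201, H 1.000
Multiplying each by 5 gives whole numbers: C 6.00, H 5.00

C6H5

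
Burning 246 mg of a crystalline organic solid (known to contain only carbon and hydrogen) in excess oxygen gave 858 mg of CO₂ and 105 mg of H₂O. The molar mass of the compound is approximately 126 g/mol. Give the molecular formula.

mol C = 0.858 g CO₂ ÷ 44.009 g/mol = 0.01950 mol
mol H = 2 × 0.105 g H₂O ÷ 18.015 g/mol = 0.01166 mol
Divide by the smallest (0.01166 mol): C 1.672, H 1.000
Multiplying each by 3 gives whole numbers: C 5.02, H 3.00
Empirical formula: C5H3
Empirical-formula mass = 63.08 g/mol; 126 ÷ 63.08 ≈ 2, so the molecular formula is C10H6.

C10H6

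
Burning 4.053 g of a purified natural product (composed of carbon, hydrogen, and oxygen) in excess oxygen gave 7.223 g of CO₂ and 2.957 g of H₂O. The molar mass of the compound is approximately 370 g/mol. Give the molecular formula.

mol C = 7.223 g CO₂ ÷ 44.009 g/mol = 0.16413 mol
mol H = 2 × 2.957 g H₂O ÷ 18.015 g/mol = 0.32828 mol
mass O = 4.053 − (1.9713 + 0.33091) = 1.7508 g → mol O = 1.7508 ÷ 15.999 = 0.10943 mol
Divide by the smallest (0.10943 mol): C 1.500, H 3.000, O 1.000
Multiplying each by 2 gives whole numbers: C 3.00, H 6.00, O 2.00
Empirical formula: C3H6O2
Empirical-formula mass = 74.08 g/mol; 370 ÷ 74.08 ≈ 5, so the molecular formula is C15H30O10.

C15H30O10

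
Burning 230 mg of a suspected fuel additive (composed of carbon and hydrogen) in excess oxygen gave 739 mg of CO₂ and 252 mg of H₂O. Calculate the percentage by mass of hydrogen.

12.3%

mol C = 0.739 g CO₂ ÷ 44.009 g/mol = 0.01679 mol
mol H = 2 × 0.252 g H₂O ÷ 18.015 g/mol = 0.02798 mol
mass % H = 0.02820 g ÷ 0.230 g × 100%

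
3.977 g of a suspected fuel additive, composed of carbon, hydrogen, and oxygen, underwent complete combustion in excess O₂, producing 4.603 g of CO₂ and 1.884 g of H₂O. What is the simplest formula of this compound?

C2H4O3

mol C = 4.603 g CO₂ ÷ 44.009 g/mol = 0.10459 mol
mol H = 2 × 1.884 g H₂O ÷ 18.015 g/mol = 0.20916 mol
mass O = 3.977 − (1.2563 + 0.21083) = 2.5099 g → mol O = 2.5099 ÷ 15.999 = 0.15688 mol
Divide by the smallest (0.10459 mol): C 1.000, H 2.000, O 1.500
Multiplying each by 2 gives whole numbers: C 2.00, H 4.00, O 3.00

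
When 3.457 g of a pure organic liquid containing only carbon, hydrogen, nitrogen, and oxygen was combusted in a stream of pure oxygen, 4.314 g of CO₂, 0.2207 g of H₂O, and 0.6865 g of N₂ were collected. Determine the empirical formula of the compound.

mol C = 4.314 g CO₂ ÷ 44.009 g/mol = 0.098025 mol
mol H = 2 × 0.2207 g H₂O ÷ 18.015 g/mol = 0.024502 mol
mol N = 2 × 0.6865 g N₂ ÷ 28.014 g/mol = 0.049011 mol
mass O = 3.457 − (1.1774 + 0.024698 + 0.68650) = 1.5684 g → mol O = 1.5684 ÷ 15.999 = 0.098032 mol
Divide by the smallest (0.024502 mol): C 4.001, H 1.000, N 2.000, O 4.001

C4HN2O4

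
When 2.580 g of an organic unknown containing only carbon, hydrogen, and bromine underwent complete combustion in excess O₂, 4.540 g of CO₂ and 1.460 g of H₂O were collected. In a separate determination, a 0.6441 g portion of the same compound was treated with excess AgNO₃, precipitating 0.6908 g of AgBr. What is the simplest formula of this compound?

mol C = 4.540 g CO₂ ÷ 44.009 g/mol = 0.10316 mol
mol H = 2 × 1.460 g H₂O ÷ 18.015 g/mol = 0.16209 mol
From the AgBr data: mol Br per gram of compound = (0.6908 ÷ 187.772) ÷ 0.6441 = 0.0057117 mol/g, so in the 2.580 g combustion sample mol Br = 0.014736 mol
Divide by the smallest (0.014736 mol): C 7.000, H 10.999, Br 1.000

C7H11Br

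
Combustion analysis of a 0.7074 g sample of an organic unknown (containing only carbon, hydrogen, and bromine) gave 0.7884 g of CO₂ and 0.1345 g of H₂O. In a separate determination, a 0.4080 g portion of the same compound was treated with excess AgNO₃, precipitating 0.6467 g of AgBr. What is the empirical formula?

mol C = 0.7884 g CO₂ ÷ 44.009 g/mol = 0.017915 mol
mol H = 2 × 0.1345 g H₂O ÷ 18.015 g/mol = 0.014932 mol
From the AgBr data: mol Br per gram of compound = (0.6467 ÷ 187.772) ÷ 0.4080 = 0.0084413 mol/g, so in the 0.7074 g combustion sample mol Br = 0.0059714 mol
Divide by the smallest (0.0059714 mol): C 3.000, H 2.501, Br 1.000
Multiplying each by 2 gives whole numbers: C 6.00, H 5.00, Br 2.00

C6H5Br2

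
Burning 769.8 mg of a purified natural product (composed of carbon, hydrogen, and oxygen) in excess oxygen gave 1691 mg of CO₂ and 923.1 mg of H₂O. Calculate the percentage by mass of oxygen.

26.63%

mol C = 1.691 g CO₂ ÷ 44.009 g/mol = 0.038424 mol
mol H = 2 × 0.9231 g H₂O ÷ 18.015 g/mol = 0.10248 mol
mass O = 0.7698 − (0.46151 + 0.10330) = 0.20499 g → mol O = 0.20499 ÷ 15.999 = 0.012813 mol
mass % O = 0.20499 g ÷ 0.7698 g × 100%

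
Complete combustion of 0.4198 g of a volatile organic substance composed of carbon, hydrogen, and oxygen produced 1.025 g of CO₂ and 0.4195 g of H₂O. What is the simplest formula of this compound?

mol C = 1.025 g CO₂ ÷ 44.009 g/mol = 0.023291 mol
mol H = 2 × 0.4195 g H₂O ÷ 18.015 g/mol = 0.046572 mol
mass O = 0.4198 − (0.27974 + 0.046945) = 0.093111 g → mol O = 0.093111 ÷ 15.999 = 0.0058198 mol
Divide by the smallest (0.0058198 mol): C 4.002, H 8.002, O 1.000

C4H8O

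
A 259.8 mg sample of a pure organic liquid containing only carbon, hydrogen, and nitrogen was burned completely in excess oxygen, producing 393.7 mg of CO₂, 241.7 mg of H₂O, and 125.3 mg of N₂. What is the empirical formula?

CH3N

mol C = 0.3937 g CO₂ ÷ 44.009 g/mol = 0.0089459 mol
mol H = 2 × 0.2417 g H₂O ÷ 18.015 g/mol = 0.026833 mol
mol N = 2 × 0.1253 g N₂ ÷ 28.014 g/mol = 0.0089455 mol
Divide by the smallest (0.0089455 mol): C 1.000, H 3.000, N 1.000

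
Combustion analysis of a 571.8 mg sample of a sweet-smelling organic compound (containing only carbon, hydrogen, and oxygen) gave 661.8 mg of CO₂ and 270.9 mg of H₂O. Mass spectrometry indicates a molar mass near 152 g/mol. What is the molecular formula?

mol C = 0.6618 g CO₂ ÷ 44.009 g/mol = 0.015038 mol
mol H = 2 × 0.2709 g H₂O ÷ 18.015 g/mol = 0.030075 mol
mass O = 0.5718 − (0.18062 + 0.030316) = 0.36087 g → mol O = 0.36087 ÷ 15.999 = 0.022555 mol
Divide by the smallest (0.015038 mol): C 1.000, H 2.000, O 1.500
Multiplying each by 2 gives whole numbers: C 2.00, H 4.00, O 3.00
Empirical formula: C2H4O3
Empirical-formula mass = 76.05 g/mol; 152 ÷ 76.05 ≈ 2, so the molecular formula is C4H8O6.

C4H8O6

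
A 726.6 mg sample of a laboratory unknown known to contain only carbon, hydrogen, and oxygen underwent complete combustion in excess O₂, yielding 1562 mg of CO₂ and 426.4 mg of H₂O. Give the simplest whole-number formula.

mol C = 1.562 g CO₂ ÷ 44.009 g/mol = 0.035493 mol
mol H = 2 × 0.4264 g H₂O ÷ 18.015 g/mol = 0.047338 mol
mass O = 0.7266 − (0.42630 + 0.047717) = 0.25258 g → mol O = 0.25258 ÷ 15.999 = 0.015787 mol
Divide by the smallest (0.015787 mol): C 2.248, H 2.999, O 1.000
Multiplying each by 4 gives whole numbers: C 8.99, H 11.99, O 4.00

C9H12O4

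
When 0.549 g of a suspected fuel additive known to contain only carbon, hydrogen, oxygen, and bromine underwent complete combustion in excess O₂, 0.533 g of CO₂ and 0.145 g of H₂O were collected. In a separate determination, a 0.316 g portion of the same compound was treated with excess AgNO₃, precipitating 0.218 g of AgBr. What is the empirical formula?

C6H8BrO7

mol C = 0.533 g CO₂ ÷ 44.009 g/mol = 0.01211 mol
mol H = 2 × 0.145 g H₂O ÷ 18.015 g/mol = 0.01610 mol
From the AgBr data: mol Br per gram of compound = (0.218 ÷ 187.772) ÷ 0.316 = 0.003674 mol/g, so in the 0.549 g combustion sample mol Br = 0.002017 mol
mass O = 0.549 − (0.1455 + 0.01623 + 0.1612) = 0.2261 g → mol O = 0.2261 ÷ 15.999 = 0.01413 mol
Divide by the smallest (0.002017 mol): C 6.004, H 7.981, Br 1.000, O 7.008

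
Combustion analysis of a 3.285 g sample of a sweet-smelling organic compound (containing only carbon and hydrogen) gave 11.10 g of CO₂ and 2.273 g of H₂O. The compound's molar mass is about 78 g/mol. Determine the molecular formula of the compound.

mol C = 11.10 g CO₂ ÷ 44.009 g/mol = 0.25222 mol
mol H = 2 × 2.273 g H₂O ÷ 18.015 g/mol = 0.25235 mol
Divide by the smallest (0.25222 mol): C 1.000, H 1.000
Empirical formula: CH
Empirical-formula mass = 13.02 g/mol; 78 ÷ 13.02 ≈ 6, so the molecular formula is C6H6.

C6H6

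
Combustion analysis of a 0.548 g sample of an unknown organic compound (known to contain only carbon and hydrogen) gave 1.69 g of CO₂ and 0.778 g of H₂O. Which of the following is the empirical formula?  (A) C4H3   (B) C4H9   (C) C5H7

mol C = 1.69 g CO₂ ÷ 44.009 g/mol = 0.03840 mol
mol H = 2 × 0.778 g H₂O ÷ 18.015 g/mol = 0.08637 mol
Divide by the smallest (0.03840 mol): C 1.000, H 2.249
Multiplying each by 4 gives whole numbers: C 4.00, H 9.00

(B) C4H9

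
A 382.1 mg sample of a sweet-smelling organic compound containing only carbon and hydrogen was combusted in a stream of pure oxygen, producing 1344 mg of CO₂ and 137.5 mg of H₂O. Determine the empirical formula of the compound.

C2H

mol C = 1.344 g CO₂ ÷ 44.009 g/mol = 0.030539 mol
mol H = 2 × 0.1375 g H₂O ÷ 18.015 g/mol = 0.015265 mol
Divide by the smallest (0.015265 mol): C 2.001, H 1.000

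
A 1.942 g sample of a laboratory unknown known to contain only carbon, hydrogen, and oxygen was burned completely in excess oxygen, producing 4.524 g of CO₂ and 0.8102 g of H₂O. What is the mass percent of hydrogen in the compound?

mol C = 4.524 g CO₂ ÷ 44.009 g/mol = 0.10280 mol
mol H = 2 × 0.8102 g H₂O ÷ 18.015 g/mol = 0.089947 mol
mass O = 1.942 − (1.2347 + 0.090667) = 0.61664 g → mol O = 0.61664 ÷ 15.999 = 0.038542 mol
mass % H = 0.090667 g ÷ 1.942 g × 100%

4.67%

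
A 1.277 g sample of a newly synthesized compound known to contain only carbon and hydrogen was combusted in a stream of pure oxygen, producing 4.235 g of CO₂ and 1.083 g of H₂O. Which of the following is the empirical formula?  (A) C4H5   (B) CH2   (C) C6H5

mol C = 4.235 g CO₂ ÷ 44.009 g/mol = 0.096230 mol
mol H = 2 × 1.083 g H₂O ÷ 18.015 g/mol = 0.12023 mol
Divide by the smallest (0.096230 mol): C 1.000, H 1.249
Multiplying each by 4 gives whole numbers: C 4.00, H 5.00

(A) C4H5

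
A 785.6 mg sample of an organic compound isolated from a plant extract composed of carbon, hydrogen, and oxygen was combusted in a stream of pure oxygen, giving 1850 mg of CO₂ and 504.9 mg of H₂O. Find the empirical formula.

mol C = 1.850 g CO₂ ÷ 44.009 g/mol = 0.042037 mol
mol H = 2 × 0.5049 g H₂O ÷ 18.015 g/mol = 0.056053 mol
mass O = 0.7856 − (0.50490 + 0.056502) = 0.22419 g → mol O = 0.22419 ÷ 15.999 = 0.014013 mol
Divide by the smallest (0.014013 mol): C 3.000, H 4.000, O 1.000

C3H4O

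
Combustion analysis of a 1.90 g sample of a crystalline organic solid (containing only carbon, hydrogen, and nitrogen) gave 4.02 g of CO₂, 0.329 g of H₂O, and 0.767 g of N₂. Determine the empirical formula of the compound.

mol C = 4.02 g CO₂ ÷ 44.009 g/mol = 0.09134 mol
mol H = 2 × 0.329 g H₂O ÷ 18.015 g/mol = 0.03653 mol
mol N = 2 × 0.767 g N₂ ÷ 28.014 g/mol = 0.05476 mol
Divide by the smallest (0.03653 mol): C 2.501, H 1.000, N 1.499
Multiplying each by 2 gives whole numbers: C 5.00, H 2.00, N 3.00

C5H2N3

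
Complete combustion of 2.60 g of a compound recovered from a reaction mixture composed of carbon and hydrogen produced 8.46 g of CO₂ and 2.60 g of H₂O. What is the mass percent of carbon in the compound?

88.8%

mol C = 8.46 g CO₂ ÷ 44.009 g/mol = 0.1922 mol
mol H = 2 × 2.60 g H₂O ÷ 18.015 g/mol = 0.2886 mol
mass % C = 2.309 g ÷ 2.60 g × 100%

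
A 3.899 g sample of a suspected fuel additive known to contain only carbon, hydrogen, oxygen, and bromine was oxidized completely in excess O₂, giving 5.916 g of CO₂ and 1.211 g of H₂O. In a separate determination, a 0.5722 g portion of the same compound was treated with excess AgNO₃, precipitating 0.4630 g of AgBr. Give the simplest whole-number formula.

C8H8BrO3

mol C = 5.916 g CO₂ ÷ 44.009 g/mol = 0.13443 mol
mol H = 2 × 1.211 g H₂O ÷ 18.015 g/mol = 0.13444 mol
From the AgBr data: mol Br per gram of compound = (0.4630 ÷ 187.772) ÷ 0.5722 = 0.0043093 mol/g, so in the 3.899 g combustion sample mol Br = 0.016802 mol
mass O = 3.899 − (1.6146 + 0.13552 + 1.3425) = 0.80635 g → mol O = 0.80635 ÷ 15.999 = 0.050400 mol
Divide by the smallest (0.016802 mol): C 8.001, H 8.002, Br 1.000, O 3.000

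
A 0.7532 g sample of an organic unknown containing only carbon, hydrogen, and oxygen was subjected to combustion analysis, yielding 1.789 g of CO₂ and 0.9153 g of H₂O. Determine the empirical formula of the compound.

C4H10O

mol C = 1.789 g CO₂ ÷ 44.009 g/mol = 0.040651 mol
mol H = 2 × 0.9153 g H₂O ÷ 18.015 g/mol = 0.10162 mol
mass O = 0.7532 − (0.48826 + 0.10243) = 0.16252 g → mol O = 0.16252 ÷ 15.999 = 0.010158 mol
Divide by the smallest (0.010158 mol): C 4.002, H 10.004, O 1.000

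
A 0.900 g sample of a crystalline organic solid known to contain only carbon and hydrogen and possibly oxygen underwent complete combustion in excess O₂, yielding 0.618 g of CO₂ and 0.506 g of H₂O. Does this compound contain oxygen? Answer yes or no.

mol C = 0.618 g CO₂ ÷ 44.009 g/mol = 0.01404 mol
mol H = 2 × 0.506 g H₂O ÷ 18.015 g/mol = 0.05618 mol
C and H account for only 0.2253 g of the 0.900 g sample; the remaining 0.6747 g must be oxygen.

yes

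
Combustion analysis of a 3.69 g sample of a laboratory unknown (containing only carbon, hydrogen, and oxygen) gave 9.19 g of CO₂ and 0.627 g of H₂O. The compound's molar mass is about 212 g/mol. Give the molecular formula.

C12H4O4

mol C = 9.19 g CO₂ ÷ 44.009 g/mol = 0.2088 mol
mol H = 2 × 0.627 g H₂O ÷ 18.015 g/mol = 0.06961 mol
mass O = 3.69 − (2.508 + 0.07017) = 1.112 g → mol O = 1.112 ÷ 15.999 = 0.06948 mol
Divide by the smallest (0.06948 mol): C 3.005, H 1.002, O 1.000
Empirical formula: C3HO
Empirical-formula mass = 53.04 g/mol; 212 ÷ 53.04 ≈ 4, so the molecular formula is C12H4O4.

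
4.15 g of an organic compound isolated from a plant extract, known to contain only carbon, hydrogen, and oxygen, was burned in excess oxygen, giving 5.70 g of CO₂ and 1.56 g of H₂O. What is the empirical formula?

mol C = 5.70 g CO₂ ÷ 44.009 g/mol = 0.1295 mol
mol H = 2 × 1.56 g H₂O ÷ 18.015 g/mol = 0.1732 mol
mass O = 4.15 − (1.556 + 0.1746) = 2.420 g → mol O = 2.420 ÷ 15.999 = 0.1512 mol
Divide by the smallest (0.1295 mol): C 1.000, H 1.337, O 1.168
Multiplying each by 6 gives whole numbers: C 6.00, H 8.02, O 7.01

C6H8O7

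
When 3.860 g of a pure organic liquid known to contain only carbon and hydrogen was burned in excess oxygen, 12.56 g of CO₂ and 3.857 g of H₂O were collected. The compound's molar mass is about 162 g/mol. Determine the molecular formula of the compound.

mol C = 12.56 g CO₂ ÷ 44.009 g/mol = 0.28540 mol
mol H = 2 × 3.857 g H₂O ÷ 18.015 g/mol = 0.42820 mol
Divide by the smallest (0.28540 mol): C 1.000, H 1.500
Multiplying each by 2 gives whole numbers: C 2.00, H 3.00
Empirical formula: C2H3
Empirical-formula mass = 27.05 g/mol; 162 ÷ 27.05 ≈ 6, so the molecular formula is C12H18.

C12H18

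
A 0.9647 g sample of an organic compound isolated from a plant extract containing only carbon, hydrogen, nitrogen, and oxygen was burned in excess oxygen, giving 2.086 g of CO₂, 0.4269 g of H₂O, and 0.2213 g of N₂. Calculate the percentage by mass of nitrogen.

22.94%

mol C = 2.086 g CO₂ ÷ 44.009 g/mol = 0.047399 mol
mol H = 2 × 0.4269 g H₂O ÷ 18.015 g/mol = 0.047394 mol
mol N = 2 × 0.2213 g N₂ ÷ 28.014 g/mol = 0.015799 mol
mass O = 0.9647 − (0.56931 + 0.047773 + 0.22130) = 0.12631 g → mol O = 0.12631 ÷ 15.999 = 0.0078950 mol
mass % N = 0.22130 g ÷ 0.9647 g × 100%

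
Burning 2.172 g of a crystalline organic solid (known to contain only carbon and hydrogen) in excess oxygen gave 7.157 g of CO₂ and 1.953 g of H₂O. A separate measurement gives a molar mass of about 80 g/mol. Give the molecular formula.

mol C = 7.157 g CO₂ ÷ 44.009 g/mol = 0.16263 mol
mol H = 2 × 1.953 g H₂O ÷ 18.015 g/mol = 0.21682 mol
Divide by the smallest (0.16263 mol): C 1.000, H 1.333
Multiplying each by 3 gives whole numbers: C 3.00, H 4.00
Empirical formula: C3H4
Empirical-formula mass = 40.06 g/mol; 80 ÷ 40.06 ≈ 2, so the molecular formula is C6H8.

C6H8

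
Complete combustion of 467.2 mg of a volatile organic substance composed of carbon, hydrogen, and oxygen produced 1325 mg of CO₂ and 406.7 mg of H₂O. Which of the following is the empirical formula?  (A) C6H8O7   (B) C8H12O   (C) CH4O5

(B) C8H12O

mol C = 1.325 g CO₂ ÷ 44.009 g/mol = 0.030107 mol
mol H = 2 × 0.4067 g H₂O ÷ 18.015 g/mol = 0.045151 mol
mass O = 0.4672 − (0.36162 + 0.045512) = 0.060067 g → mol O = 0.060067 ÷ 15.999 = 0.0037544 mol
Divide by the smallest (0.0037544 mol): C 8.019, H 12.026, O 1.000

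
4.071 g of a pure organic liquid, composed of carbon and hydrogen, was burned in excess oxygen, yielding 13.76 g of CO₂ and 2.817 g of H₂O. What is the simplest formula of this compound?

CH

mol C = 13.76 g CO₂ ÷ 44.009 g/mol = 0.31266 mol
mol H = 2 × 2.817 g H₂O ÷ 18.015 g/mol = 0.31274 mol
Divide by the smallest (0.31266 mol): C 1.000, H 1.000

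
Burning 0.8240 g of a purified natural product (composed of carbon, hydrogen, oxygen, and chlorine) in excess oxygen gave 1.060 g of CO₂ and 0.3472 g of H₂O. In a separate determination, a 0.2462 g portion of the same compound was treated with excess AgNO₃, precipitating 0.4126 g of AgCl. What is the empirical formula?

mol C = 1.060 g CO₂ ÷ 44.009 g/mol = 0.024086 mol
mol H = 2 × 0.3472 g H₂O ÷ 18.015 g/mol = 0.038546 mol
From the AgCl data: mol Cl per gram of compound = (0.4126 ÷ 143.318) ÷ 0.2462 = 0.011693 mol/g, so in the 0.8240 g combustion sample mol Cl = 0.0096354 mol
mass O = 0.8240 − (0.28930 + 0.038854 + 0.34157) = 0.15428 g → mol O = 0.15428 ÷ 15.999 = 0.0096429 mol
Divide by the smallest (0.0096354 mol): C 2.500, H 4.000, Cl 1.000, O 1.001
Multiplying each by 2 gives whole numbers: C 5.00, H 8.00, Cl 2.00, O 2.00

C5H8Cl2O2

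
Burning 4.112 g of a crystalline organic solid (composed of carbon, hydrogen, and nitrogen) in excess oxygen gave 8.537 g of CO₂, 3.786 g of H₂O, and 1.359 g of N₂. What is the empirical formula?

C6H13N3

mol C = 8.537 g CO₂ ÷ 44.009 g/mol = 0.19398 mol
mol H = 2 × 3.786 g H₂O ÷ 18.015 g/mol = 0.42032 mol
mol N = 2 × 1.359 g N₂ ÷ 28.014 g/mol = 0.097023 mol
Divide by the smallest (0.097023 mol): C 1.999, H 4.332, N 1.000
Multiplying each by 3 gives whole numbers: C 6.00, H 13.00, N 3.00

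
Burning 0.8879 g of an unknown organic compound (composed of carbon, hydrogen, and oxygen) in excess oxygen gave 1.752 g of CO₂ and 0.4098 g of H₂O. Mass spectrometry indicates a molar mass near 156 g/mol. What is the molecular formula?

C7H8O4

mol C = 1.752 g CO₂ ÷ 44.009 g/mol = 0.039810 mol
mol H = 2 × 0.4098 g H₂O ÷ 18.015 g/mol = 0.045495 mol
mass O = 0.8879 − (0.47816 + 0.045859) = 0.36388 g → mol O = 0.36388 ÷ 15.999 = 0.022744 mol
Divide by the smallest (0.022744 mol): C 1.750, H 2.000, O 1.000
Multiplying each by 4 gives whole numbers: C 7.00, H 8.00, O 4.00
Empirical formula: C7H8O4
Empirical-formula mass = 156.14 g/mol; 156 ÷ 156.14 ≈ 1, so the molecular formula is C7H8O4.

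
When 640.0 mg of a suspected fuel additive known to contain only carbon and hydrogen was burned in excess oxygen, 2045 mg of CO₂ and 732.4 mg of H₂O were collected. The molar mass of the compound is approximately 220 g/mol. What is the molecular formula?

mol C = 2.045 g CO₂ ÷ 44.009 g/mol = 0.046468 mol
mol H = 2 × 0.7324 g H₂O ÷ 18.015 g/mol = 0.081310 mol
Divide by the smallest (0.046468 mol): C 1.000, H 1.750
Multiplying each by 4 gives whole numbers: C 4.00, H 7.00
Empirical formula: C4H7
Empirical-formula mass = 55.10 g/mol; 220 ÷ 55.10 ≈ 4, so the molecular formula is C16H28.

C16H28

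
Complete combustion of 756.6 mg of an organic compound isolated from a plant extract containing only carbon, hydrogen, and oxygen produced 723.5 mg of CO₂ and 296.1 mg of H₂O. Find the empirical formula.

mol C = 0.7235 g CO₂ ÷ 44.009 g/mol = 0.016440 mol
mol H = 2 × 0.2961 g H₂O ÷ 18.015 g/mol = 0.032873 mol
mass O = 0.7566 − (0.19746 + 0.033136) = 0.52601 g → mol O = 0.52601 ÷ 15.999 = 0.032877 mol
Divide by the smallest (0.016440 mol): C 1.000, H 2.000, O 2.000

CH2O2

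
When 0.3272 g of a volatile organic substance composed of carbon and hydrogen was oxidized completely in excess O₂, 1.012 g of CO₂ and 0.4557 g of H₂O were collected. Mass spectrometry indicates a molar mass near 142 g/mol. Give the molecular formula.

C10H22

mol C = 1.012 g CO₂ ÷ 44.009 g/mol = 0.022995 mol
mol H = 2 × 0.4557 g H₂O ÷ 18.015 g/mol = 0.050591 mol
Divide by the smallest (0.022995 mol): C 1.000, H 2.200
Multiplying each by 5 gives whole numbers: C 5.00, H 11.00
Empirical formula: C5H11
Empirical-formula mass = 71.14 g/mol; 142 ÷ 71.14 ≈ 2, so the molecular formula is C10H22.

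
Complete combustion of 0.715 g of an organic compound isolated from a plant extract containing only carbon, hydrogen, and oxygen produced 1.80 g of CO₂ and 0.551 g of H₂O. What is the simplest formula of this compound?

C4H6O

mol C = 1.80 g CO₂ ÷ 44.009 g/mol = 0.04090 mol
mol H = 2 × 0.551 g H₂O ÷ 18.015 g/mol = 0.06117 mol
mass O = 0.715 − (0.4913 + 0.06166) = 0.1621 g → mol O = 0.1621 ÷ 15.999 = 0.01013 mol
Divide by the smallest (0.01013 mol): C 4.037, H 6.038, O 1.000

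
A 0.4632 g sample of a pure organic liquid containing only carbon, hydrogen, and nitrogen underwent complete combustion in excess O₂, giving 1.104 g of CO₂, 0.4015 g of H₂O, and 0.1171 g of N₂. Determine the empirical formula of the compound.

C9H16N3

mol C = 1.104 g CO₂ ÷ 44.009 g/mol = 0.025086 mol
mol H = 2 × 0.4015 g H₂O ÷ 18.015 g/mol = 0.044574 mol
mol N = 2 × 0.1171 g N₂ ÷ 28.014 g/mol = 0.0083601 mol
Divide by the smallest (0.0083601 mol): C 3.001, H 5.332, N 1.000
Multiplying each by 3 gives whole numbers: C 9.00, H 16.00, N 3.00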